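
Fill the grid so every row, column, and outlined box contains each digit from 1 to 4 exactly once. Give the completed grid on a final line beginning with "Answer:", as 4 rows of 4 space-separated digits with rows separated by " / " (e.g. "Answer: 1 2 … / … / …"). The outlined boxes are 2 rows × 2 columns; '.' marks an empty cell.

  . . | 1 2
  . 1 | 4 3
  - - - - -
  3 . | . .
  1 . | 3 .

Step 1. [r4c2∈{2,4}] 2 has one home in row 4: r4c2, so r4c2=2.
Step 2. [r3c2∈{4}] only 4 remains possible at r3c2, so r3c2=4.
Step 3. [r3c4∈{1}] nothing but 1 survives at r3c4 ⇒ r3c4=1.
Step 4. [r1c1∈{4}] nothing but 4 survives at r1c1, so r1c1=4.
Step 5. [r2c1∈{2}] r2c1 has the single candidate 2 ⇒ r2c1=2.
Step 6. [r3c3∈{2}] r3c3's peers cover all but 2. So r3c3=2.
Step 7. [r1c2∈{3}] nothing but 3 survives at r1c2 ⇒ r1c2=3.
Step 8. [r4c4∈{4}] only 4 remains possible at r4c4. So r4c4=4.

Answer: 4 3 1 2 / 2 1 4 3 / 3 4 2 1 / 1 2 3 4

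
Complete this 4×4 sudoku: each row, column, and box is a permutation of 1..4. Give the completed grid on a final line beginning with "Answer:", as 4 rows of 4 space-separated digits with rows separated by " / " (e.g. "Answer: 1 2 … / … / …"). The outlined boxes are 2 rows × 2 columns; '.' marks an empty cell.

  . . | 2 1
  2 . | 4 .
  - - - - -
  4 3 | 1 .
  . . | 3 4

Step 1. [r2c2∈{1}] r2c2's peers cover all but 1. So r2c2=1.
Step 2. [r1c1∈{3}] r1c1 has the single candidate 3, so r1c1=3.
Step 3. [r3c4∈{2}] r3c4's peers cover all but 2. So r3c4=2.
Step 4. [r2c4∈{3}] r2c4's peers cover all but 3 ⇒ r2c4=3.
Step 5. [r4c2∈{2}] r4c2 is down to just 2 ⇒ r4c2=2.
Step 6. [r1c2∈{4}] nothing but 4 survives at r1c2. So r1c2=4.
Step 7. [r4c1∈{1}] only 1 remains possible at r4c1, so r4c1=1.

Answer: 3 4 2 1 / 2 1 4 3 / 4 3 1 2 / 1 2 3 4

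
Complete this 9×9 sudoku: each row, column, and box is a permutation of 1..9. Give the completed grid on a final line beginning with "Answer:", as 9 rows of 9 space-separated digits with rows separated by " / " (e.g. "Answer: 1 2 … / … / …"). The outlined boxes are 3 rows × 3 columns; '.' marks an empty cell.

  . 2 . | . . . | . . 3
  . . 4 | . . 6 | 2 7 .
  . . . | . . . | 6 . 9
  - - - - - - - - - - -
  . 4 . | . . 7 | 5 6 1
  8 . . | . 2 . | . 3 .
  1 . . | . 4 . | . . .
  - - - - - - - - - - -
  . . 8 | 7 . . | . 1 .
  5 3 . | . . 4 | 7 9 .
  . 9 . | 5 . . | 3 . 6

Step 1. [r1c7∈{1,4,8}] across col 7, 1 lands solely at r1c7 ⇒ r1c7=1.
Step 2. [r7c2∈{6}] r7c2's peers cover all but 6 ⇒ r7c2=6.
Step 3. [r6c7∈{8,9}] col 7 places 8 nowhere but r6c7, so r6c7=8.
Step 4. [r5c7∈{4,9}] r5c7 is the only open cell in col 7 admitting 9, so r5c7=9.
Step 5. [r8c5∈{1,6,8}] across col 5, 6 lands solely at r8c5 ⇒ r8c5=6.
Step 6. [r1c1∈{6,7,9}] 6 has one home in col 1: r1c1 ⇒ r1c1=6.
Step 7. [r6c8∈{2}] r6c8 has the single candidate 2 ⇒ r6c8=2.
Step 8. [r7c7∈{4}] nothing but 4 survives at r7c7. So r7c7=4.
Step 9. [r7c1∈{2}] r7c1 has the single candidate 2 ⇒ r7c1=2.
Step 10. [r9c8∈{8}] r9c8's peers cover all but 8 ⇒ r9c8=8.
Step 11. [r8c4∈{1,2,8}] 8 has one home in row 8: r8c4, so r8c4=8.
Step 12. [r4c5∈{3,8,9}] across row 4, 8 lands solely at r4c5, so r4c5=8.
Step 13. [r9c5∈{1}] r9c5 has the single candidate 1, so r9c5=1.
Step 14. [r9c3∈{7}] only 7 remains possible at r9c3 ⇒ r9c3=7.
Step 15. [r3c4∈{1,2,3,4}] r3c4 is the only open cell in col 4 admitting 2. So r3c4=2.
Step 16. [r3c1∈{3,7}] across col 1, 7 lands solely at r3c1 ⇒ r3c1=7.
Step 17. [r1c6∈{5,8,9}] row 1 places 8 nowhere but r1c6. So r1c6=8.
Step 18. [r3c2∈{1,5,8}] in row 3, 8 fits only at r3c2 ⇒ r3c2=8.
Step 19. [r2c2∈{1,5}] in col 2, 1 fits only at r2c2, so r2c2=1.
Step 20. [r3c6∈{1,3,5}] 1 has one home in row 3: r3c6, so r3c6=1.
Step 21. [r5c6∈{5}] only 5 remains possible at r5c6, so r5c6=5.
Step 22. [r3c8∈{4,5}] row 3 places 4 nowhere but r3c8, so r3c8=4.
Step 23. [r1c8∈{5}] r1c8 is down to just 5 ⇒ r1c8=5.
Step 24. [r1c3∈{9}] r1c3's peers cover all but 9 ⇒ r1c3=9.
Step 25. [r2c1∈{3}] only 3 remains possible at r2c1 ⇒ r2c1=3.
Step 26. [r2c4∈{9}] r2c4's peers cover all but 9 ⇒ r2c4=9.
Step 27. [r4c4∈{3}] r4c4 is down to just 3, so r4c4=3.
Step 28. [r7c6∈{3,9}] in col 6, 3 fits only at r7c6 ⇒ r7c6=3.
Step 29. [r6c2∈{5,7}] across col 2, 5 lands solely at r6c2, so r6c2=5.
Step 30. [r5c3∈{6}] nothing but 6 survives at r5c3. So r5c3=6.
Step 31. [r5c9∈{4,7}] row 5 places 4 nowhere but r5c9, so r5c9=4.
Step 32. [r2c5∈{5}] r2c5 is down to just 5, so r2c5=5.
Step 33. [r1c4∈{4}] nothing but 4 survives at r1c4. So r1c4=4.
Step 34. [r4c3∈{2}] only 2 remains possible at r4c3. So r4c3=2.
Step 35. [r8c9∈{2}] r8c9 has the single candidate 2, so r8c9=2.
Step 36. [r4c1∈{9}] nothing but 9 survives at r4c1 ⇒ r4c1=9.
Step 37. [r9c1∈{4}] only 4 remains possible at r9c1. So r9c1=4.
Step 38. [r3c5∈{3}] r3c5's peers cover all but 3 ⇒ r3c5=3.
Step 39. [r6c3∈{3}] r6c3's peers cover all but 3 ⇒ r6c3=3.
Step 40. [r7c9∈{5}] r7c9's peers cover all but 5. So r7c9=5.
Step 41. [r2c9∈{8}] nothing but 8 survives at r2c9, so r2c9=8.
Step 42. [r6c4∈{6}] nothing but 6 survives at r6c4 ⇒ r6c4=6.
Step 43. [r1c5∈{7}] nothing but 7 survives at r1c5. So r1c5=7.
Step 44. [r8c3∈{1}] only 1 remains possible at r8c3 ⇒ r8c3=1.
Step 45. [r5c2∈{7}] only 7 remains possible at r5c2. So r5c2=7.
Step 46. [r6c9∈{7}] r6c9 is down to just 7, so r6c9=7.
Step 47. [r5c4∈{1}] r5c4's peers cover all but 1. So r5c4=1.
Step 48. [r6c6∈{9}] only 9 remains possible at r6c6, so r6c6=9.
Step 49. [r7c5∈{9}] only 9 remains possible at r7c5 ⇒ r7c5=9.
Step 50. [r9c6∈{2}] r9c6 has the single candidate 2 ⇒ r9c6=2.
Step 51. [r3c3∈{5}] only 5 remains possible at r3c3 ⇒ r3c3=5.

Answer: 6 2 9 4 7 8 1 5 3 / 3 1 4 9 5 6 2 7 8 / 7 8 5 2 3 1 6 4 9 / 9 4 2 3 8 7 5 6 1 / 8 7 6 1 2 5 9 3 4 / 1 5 3 6 4 9 8 2 7 / 2 6 8 7 9 3 4 1 5 / 5 3 1 8 6 4 7 9 2 / 4 9 7 5 1 2 3 8 6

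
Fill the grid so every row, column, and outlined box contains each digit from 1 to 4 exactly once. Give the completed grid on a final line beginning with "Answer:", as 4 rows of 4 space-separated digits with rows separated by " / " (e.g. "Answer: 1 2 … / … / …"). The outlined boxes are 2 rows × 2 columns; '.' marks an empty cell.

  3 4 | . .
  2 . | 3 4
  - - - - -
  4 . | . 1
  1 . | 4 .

Step 1. [r3c3∈{2}] only 2 remains possible at r3c3, so r3c3=2.
Step 2. [r3c2∈{3}] r3c2's peers cover all but 3, so r3c2=3.
Step 3. [r2c2∈{1}] only 1 remains possible at r2c2, so r2c2=1.
Step 4. [r1c4∈{2}] r1c4's peers cover all but 2, so r1c4=2.
Step 5. [r4c2∈{2}] only 2 remains possible at r4c2 ⇒ r4c2=2.
Step 6. [r1c3∈{1}] only 1 remains possible at r1c3 ⇒ r1c3=1.
Step 7. [r4c4∈{3}] r4c4's peers cover all but 3, so r4c4=3.

Answer: 3 4 1 2 / 2 1 3 4 / 4 3 2 1 / 1 2 4 3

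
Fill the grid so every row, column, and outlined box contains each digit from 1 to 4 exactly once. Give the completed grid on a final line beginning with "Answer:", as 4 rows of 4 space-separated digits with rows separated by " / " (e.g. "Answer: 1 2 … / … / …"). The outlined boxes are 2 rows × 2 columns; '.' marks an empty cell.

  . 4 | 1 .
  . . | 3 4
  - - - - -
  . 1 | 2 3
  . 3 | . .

Step 1. [r4c1∈{2,4}] row 4 places 2 nowhere but r4c1 ⇒ r4c1=2.
Step 2. [r1c4∈{2}] r1c4 has the single candidate 2. So r1c4=2.
Step 3. [r2c2∈{2}] nothing but 2 survives at r2c2. So r2c2=2.
Step 4. [r4c3∈{4}] nothing but 4 survives at r4c3. So r4c3=4.
Step 5. [r4c4∈{1}] nothing but 1 survives at r4c4, so r4c4=1.
Step 6. [r1c1∈{3}] r1c1's peers cover all but 3 ⇒ r1c1=3.
Step 7. [r2c1∈{1}] r2c1's peers cover all but 1. So r2c1=1.
Step 8. [r3c1∈{4}] r3c1 has the single candidate 4, so r3c1=4.

Answer: 3 4 1 2 / 1 2 3 4 / 4 1 2 3 / 2 3 4 1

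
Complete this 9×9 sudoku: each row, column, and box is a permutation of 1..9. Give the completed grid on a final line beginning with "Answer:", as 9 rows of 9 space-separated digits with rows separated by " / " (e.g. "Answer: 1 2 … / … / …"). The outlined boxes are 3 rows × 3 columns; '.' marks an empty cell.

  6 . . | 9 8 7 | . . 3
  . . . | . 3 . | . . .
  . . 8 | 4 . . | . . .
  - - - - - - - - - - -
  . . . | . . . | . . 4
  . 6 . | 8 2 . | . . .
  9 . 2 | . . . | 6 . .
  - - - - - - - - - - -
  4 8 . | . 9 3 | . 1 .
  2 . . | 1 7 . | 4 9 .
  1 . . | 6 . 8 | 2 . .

Step 1. [r8c6∈{5}] nothing but 5 survives at r8c6. So r8c6=5.
Step 2. [r9c8∈{3,5,7}] r9c8 is the only open cell in box 9 admitting 3. So r9c8=3.
Step 3. [r4c8∈{2,5,7,8}] r4c8 is the only open cell in row 4 admitting 2. So r4c8=2.
Step 4. [r1c2∈{1,2,4,5}] across row 1, 2 lands solely at r1c2. So r1c2=2.
Step 5. [r4c1∈{3,5,7,8}] r4c1 is the only open cell in col 1 admitting 8, so r4c1=8.
Step 6. [r2c7∈{1,5,7,8,9}] across col 7, 8 lands solely at r2c7 ⇒ r2c7=8.
Step 7. [r8c2∈{3}] only 3 remains possible at r8c2 ⇒ r8c2=3.
Step 8. [r6c8∈{5,7,8}] in col 8, 8 fits only at r6c8. So r6c8=8.
Step 9. [r3c1∈{3,5,7}] 3 has one home in row 3: r3c1, so r3c1=3.
Step 10. [r6c4∈{3,5,7}] 3 has one home in row 6: r6c4. So r6c4=3.
Step 11. [r4c4∈{5,7}] r4c4 is the only open cell in col 4 admitting 7, so r4c4=7.
Step 12. [r2c4∈{2,5}] col 4 places 5 nowhere but r2c4 ⇒ r2c4=5.
Step 13. [r5c1∈{5,7}] 5 has one home in col 1: r5c1. So r5c1=5.
Step 14. [r4c2∈{1}] only 1 remains possible at r4c2 ⇒ r4c2=1.
Step 15. [r5c8∈{7}] only 7 remains possible at r5c8. So r5c8=7.
Step 16. [r6c2∈{4,7}] 7 has one home in row 6: r6c2, so r6c2=7.
Step 17. [r2c2∈{4,9}] r2c2 is the only open cell in col 2 admitting 4. So r2c2=4.
Step 18. [r2c8∈{6}] r2c8 has the single candidate 6, so r2c8=6.
Step 19. [r3c8∈{5}] r3c8's peers cover all but 5. So r3c8=5.
Step 20. [r1c7∈{1}] r1c7's peers cover all but 1. So r1c7=1.
Step 21. [r3c2∈{9}] r3c2's peers cover all but 9. So r3c2=9.
Step 22. [r3c7∈{7}] r3c7 has the single candidate 7, so r3c7=7.
Step 23. [r7c7∈{5}] only 5 remains possible at r7c7. So r7c7=5.
Step 24. [r2c3∈{1,7}] 1 has one home in col 3: r2c3, so r2c3=1.
Step 25. [r8c3∈{6}] nothing but 6 survives at r8c3. So r8c3=6.
Step 26. [r2c6∈{2}] r2c6 is down to just 2. So r2c6=2.
Step 27. [r6c9∈{1,5}] 5 has one home in col 9: r6c9. So r6c9=5.
Step 28. [r9c3∈{5,7,9}] across row 9, 9 lands solely at r9c3, so r9c3=9.
Step 29. [r4c3∈{3}] r4c3 has the single candidate 3, so r4c3=3.
Step 30. [r4c7∈{9}] r4c7 has the single candidate 9 ⇒ r4c7=9.
Step 31. [r4c6∈{6}] r4c6's peers cover all but 6. So r4c6=6.
Step 32. [r3c6∈{1}] only 1 remains possible at r3c6 ⇒ r3c6=1.
Step 33. [r6c6∈{4}] r6c6 is down to just 4. So r6c6=4.
Step 34. [r7c3∈{7}] only 7 remains possible at r7c3, so r7c3=7.
Step 35. [r7c9∈{6}] r7c9's peers cover all but 6, so r7c9=6.
Step 36. [r1c3∈{5}] only 5 remains possible at r1c3 ⇒ r1c3=5.
Step 37. [r8c9∈{8}] r8c9 has the single candidate 8 ⇒ r8c9=8.
Step 38. [r5c6∈{9}] r5c6 has the single candidate 9. So r5c6=9.
Step 39. [r5c7∈{3}] nothing but 3 survives at r5c7. So r5c7=3.
Step 40. [r3c5∈{6}] r3c5 has the single candidate 6, so r3c5=6.
Step 41. [r9c5∈{4}] r9c5 has the single candidate 4. So r9c5=4.
Step 42. [r7c4∈{2}] r7c4's peers cover all but 2. So r7c4=2.
Step 43. [r3c9∈{2}] r3c9's peers cover all but 2. So r3c9=2.
Step 44. [r9c2∈{5}] r9c2's peers cover all but 5, so r9c2=5.
Step 45. [r4c5∈{5}] r4c5 has the single candidate 5 ⇒ r4c5=5.
Step 46. [r9c9∈{7}] r9c9 has the single candidate 7, so r9c9=7.
Step 47. [r5c9∈{1}] r5c9 has the single candidate 1, so r5c9=1.
Step 48. [r1c8∈{4}] r1c8's peers cover all but 4, so r1c8=4.
Step 49. [r2c9∈{9}] nothing but 9 survives at r2c9. So r2c9=9.
Step 50. [r2c1∈{7}] r2c1 has the single candidate 7 ⇒ r2c1=7.
Step 51. [r5c3∈{4}] r5c3 is down to just 4 ⇒ r5c3=4.
Step 52. [r6c5∈{1}] only 1 remains possible at r6c5 ⇒ r6c5=1.

Answer: 6 2 5 9 8 7 1 4 3 / 7 4 1 5 3 2 8 6 9 / 3 9 8 4 6 1 7 5 2 / 8 1 3 7 5 6 9 2 4 / 5 6 4 8 2 9 3 7 1 / 9 7 2 3 1 4 6 8 5 / 4 8 7 2 9 3 5 1 6 / 2 3 6 1 7 5 4 9 8 / 1 5 9 6 4 8 2 3 7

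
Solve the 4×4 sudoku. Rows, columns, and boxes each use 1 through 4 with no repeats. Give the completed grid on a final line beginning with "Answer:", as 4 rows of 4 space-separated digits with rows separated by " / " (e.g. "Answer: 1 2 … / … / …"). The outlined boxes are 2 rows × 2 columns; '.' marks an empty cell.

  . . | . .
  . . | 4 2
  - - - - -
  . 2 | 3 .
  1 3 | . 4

Step 1. [r1c4∈{1,3}] r1c4 is the only open cell in col 4 admitting 3. So r1c4=3.
Step 2. [r1c2∈{1,4}] 4 has one home in col 2: r1c2. So r1c2=4.
Step 3. [r2c1∈{3}] r2c1's peers cover all but 3. So r2c1=3.
Step 4. [r4c3∈{2}] r4c3 is down to just 2, so r4c3=2.
Step 5. [r1c1∈{2}] r1c1 is down to just 2 ⇒ r1c1=2.
Step 6. [r2c2∈{1}] only 1 remains possible at r2c2, so r2c2=1.
Step 7. [r3c1∈{4}] r3c1 is down to just 4, so r3c1=4.
Step 8. [r1c3∈{1}] nothing but 1 survives at r1c3. So r1c3=1.
Step 9. [r3c4∈{1}] r3c4 has the single candidate 1. So r3c4=1.

Answer: 2 4 1 3 / 3 1 4 2 / 4 2 3 1 / 1 3 2 4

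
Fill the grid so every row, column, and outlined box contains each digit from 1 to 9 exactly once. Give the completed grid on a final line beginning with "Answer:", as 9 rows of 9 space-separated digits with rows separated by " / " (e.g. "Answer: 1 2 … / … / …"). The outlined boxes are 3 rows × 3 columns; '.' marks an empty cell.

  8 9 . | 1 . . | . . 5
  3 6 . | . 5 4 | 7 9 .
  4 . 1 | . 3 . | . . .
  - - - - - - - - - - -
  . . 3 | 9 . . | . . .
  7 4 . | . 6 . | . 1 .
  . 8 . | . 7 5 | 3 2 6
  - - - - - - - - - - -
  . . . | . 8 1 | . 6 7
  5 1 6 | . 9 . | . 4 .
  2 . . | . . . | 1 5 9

Step 1. [r5c9∈{8}] r5c9 has the single candidate 8. So r5c9=8.
Step 2. [r1c5∈{2}] r1c5 is down to just 2. So r1c5=2.
Step 3. [r9c5∈{4}] nothing but 4 survives at r9c5 ⇒ r9c5=4.
Step 4. [r5c3∈{2,5,9}] col 3 places 5 nowhere but r5c3, so r5c3=5.
Step 5. [r7c7∈{2}] r7c7's peers cover all but 2. So r7c7=2.
Step 6. [r3c8∈{8}] only 8 remains possible at r3c8. So r3c8=8.
Step 7. [r3c7∈{6}] nothing but 6 survives at r3c7 ⇒ r3c7=6.
Step 8. [r3c4∈{7}] nothing but 7 survives at r3c4, so r3c4=7.
Step 9. [r8c6∈{2,3,7}] in row 8, 7 fits only at r8c6 ⇒ r8c6=7.
Step 10. [r4c2∈{2}] only 2 remains possible at r4c2, so r4c2=2.
Step 11. [r7c2∈{3}] r7c2 has the single candidate 3 ⇒ r7c2=3.
Step 12. [r7c1∈{9}] only 9 remains possible at r7c1. So r7c1=9.
Step 13. [r9c4∈{3,6}] r9c4 is the only open cell in col 4 admitting 6 ⇒ r9c4=6.
Step 14. [r5c6∈{2,3}] across col 6, 2 lands solely at r5c6, so r5c6=2.
Step 15. [r9c2∈{7}] r9c2 is down to just 7 ⇒ r9c2=7.
Step 16. [r8c4∈{2,3}] row 8 places 2 nowhere but r8c4 ⇒ r8c4=2.
Step 17. [r3c9∈{2}] r3c9's peers cover all but 2. So r3c9=2.
Step 18. [r4c5∈{1}] r4c5 is down to just 1 ⇒ r4c5=1.
Step 19. [r1c7∈{4}] r1c7 is down to just 4, so r1c7=4.
Step 20. [r3c2∈{5}] r3c2's peers cover all but 5, so r3c2=5.
Step 21. [r8c9∈{3}] r8c9's peers cover all but 3, so r8c9=3.
Step 22. [r1c3∈{7}] r1c3 is down to just 7 ⇒ r1c3=7.
Step 23. [r4c6∈{8}] r4c6 is down to just 8 ⇒ r4c6=8.
Step 24. [r4c7∈{5}] r4c7's peers cover all but 5. So r4c7=5.
Step 25. [r1c6∈{6}] nothing but 6 survives at r1c6. So r1c6=6.
Step 26. [r2c4∈{8}] r2c4 is down to just 8, so r2c4=8.
Step 27. [r6c3∈{9}] nothing but 9 survives at r6c3, so r6c3=9.
Step 28. [r4c9∈{4}] nothing but 4 survives at r4c9. So r4c9=4.
Step 29. [r9c3∈{8}] r9c3 has the single candidate 8 ⇒ r9c3=8.
Step 30. [r7c3∈{4}] r7c3 has the single candidate 4 ⇒ r7c3=4.
Step 31. [r5c4∈{3}] nothing but 3 survives at r5c4. So r5c4=3.
Step 32. [r6c4∈{4}] r6c4's peers cover all but 4, so r6c4=4.
Step 33. [r2c9∈{1}] r2c9 is down to just 1, so r2c9=1.
Step 34. [r1c8∈{3}] only 3 remains possible at r1c8 ⇒ r1c8=3.
Step 35. [r6c1∈{1}] r6c1's peers cover all but 1. So r6c1=1.
Step 36. [r3c6∈{9}] r3c6 is down to just 9, so r3c6=9.
Step 37. [r8c7∈{8}] r8c7 is down to just 8. So r8c7=8.
Step 38. [r2c3∈{2}] only 2 remains possible at r2c3. So r2c3=2.
Step 39. [r9c6∈{3}] only 3 remains possible at r9c6, so r9c6=3.
Step 40. [r7c4∈{5}] r7c4's peers cover all but 5. So r7c4=5.
Step 41. [r5c7∈{9}] r5c7 has the single candidate 9 ⇒ r5c7=9.
Step 42. [r4c1∈{6}] only 6 remains possible at r4c1. So r4c1=6.
Step 43. [r4c8∈{7}] r4c8 has the single candidate 7. So r4c8=7.

Answer: 8 9 7 1 2 6 4 3 5 / 3 6 2 8 5 4 7 9 1 / 4 5 1 7 3 9 6 8 2 / 6 2 3 9 1 8 5 7 4 / 7 4 5 3 6 2 9 1 8 / 1 8 9 4 7 5 3 2 6 / 9 3 4 5 8 1 2 6 7 / 5 1 6 2 9 7 8 4 3 / 2 7 8 6 4 3 1 5 9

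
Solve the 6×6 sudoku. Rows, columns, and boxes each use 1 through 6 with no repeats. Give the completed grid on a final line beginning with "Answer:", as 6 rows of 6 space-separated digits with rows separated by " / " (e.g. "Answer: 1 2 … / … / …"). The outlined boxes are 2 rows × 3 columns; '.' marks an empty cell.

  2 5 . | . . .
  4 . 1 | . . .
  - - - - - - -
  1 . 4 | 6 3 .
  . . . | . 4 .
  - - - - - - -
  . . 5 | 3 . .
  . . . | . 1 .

Step 1. [r5c1∈{6}] r5c1 has the single candidate 6, so r5c1=6.
Step 2. [r6c6∈{2,4,5,6}] row 6 places 6 nowhere but r6c6 ⇒ r6c6=6.
Step 3. [r3c2∈{2}] only 2 remains possible at r3c2. So r3c2=2.
Step 4. [r6c4∈{2,4,5}] row 6 places 5 nowhere but r6c4, so r6c4=5.
Step 5. [r5c6∈{2,4}] box 6 places 4 nowhere but r5c6. So r5c6=4.
Step 6. [r2c5∈{2,5,6}] in col 5, 5 fits only at r2c5. So r2c5=5.
Step 7. [r6c1∈{3}] only 3 remains possible at r6c1, so r6c1=3.
Step 8. [r2c2∈{3,6}] across row 2, 6 lands solely at r2c2, so r2c2=6.
Step 9. [r2c6∈{2,3}] row 2 places 3 nowhere but r2c6 ⇒ r2c6=3.
Step 10. [r4c6∈{1,2,5}] in col 6, 2 fits only at r4c6, so r4c6=2.
Step 11. [r1c3∈{3}] r1c3's peers cover all but 3, so r1c3=3.
Step 12. [r1c6∈{1}] r1c6 has the single candidate 1. So r1c6=1.
Step 13. [r6c2∈{4}] only 4 remains possible at r6c2 ⇒ r6c2=4.
Step 14. [r4c1∈{5}] r4c1's peers cover all but 5. So r4c1=5.
Step 15. [r2c4∈{2}] r2c4's peers cover all but 2. So r2c4=2.
Step 16. [r4c2∈{3}] only 3 remains possible at r4c2. So r4c2=3.
Step 17. [r1c5∈{6}] r1c5 has the single candidate 6, so r1c5=6.
Step 18. [r3c6∈{5}] r3c6 is down to just 5, so r3c6=5.
Step 19. [r5c5∈{2}] r5c5 has the single candidate 2 ⇒ r5c5=2.
Step 20. [r5c2∈{1}] only 1 remains possible at r5c2 ⇒ r5c2=1.
Step 21. [r4c4∈{1}] r4c4 has the single candidate 1 ⇒ r4c4=1.
Step 22. [r1c4∈{4}] r1c4 has the single candidate 4, so r1c4=4.
Step 23. [r4c3∈{6}] nothing but 6 survives at r4c3. So r4c3=6.
Step 24. [r6c3∈{2}] nothing but 2 survives at r6c3, so r6c3=2.

Answer: 2 5 3 4 6 1 / 4 6 1 2 5 3 / 1 2 4 6 3 5 / 5 3 6 1 4 2 / 6 1 5 3 2 4 / 3 4 2 5 1 6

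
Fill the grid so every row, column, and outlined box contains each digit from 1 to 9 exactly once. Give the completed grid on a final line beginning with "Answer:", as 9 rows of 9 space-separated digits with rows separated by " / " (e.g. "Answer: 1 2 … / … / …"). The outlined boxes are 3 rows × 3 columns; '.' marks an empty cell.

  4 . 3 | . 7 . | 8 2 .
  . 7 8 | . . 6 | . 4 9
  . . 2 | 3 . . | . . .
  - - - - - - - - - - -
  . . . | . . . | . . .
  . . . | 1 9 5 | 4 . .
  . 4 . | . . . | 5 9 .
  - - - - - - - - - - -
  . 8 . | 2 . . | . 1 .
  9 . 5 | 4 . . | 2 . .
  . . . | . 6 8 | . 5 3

Step 1. [r3c5∈{1,4,5,8}] r3c5 is the only open cell in row 3 admitting 8 ⇒ r3c5=8.
Step 2. [r4c3∈{1,6,7,9}] 9 has one home in col 3: r4c3. So r4c3=9.
Step 3. [r2c5∈{1,2,5}] row 2 places 2 nowhere but r2c5 ⇒ r2c5=2.
Step 4. [r6c5∈{3}] r6c5 has the single candidate 3, so r6c5=3.
Step 5. [r7c9∈{4,6,7}] across col 9, 4 lands solely at r7c9 ⇒ r7c9=4.
Step 6. [r3c6∈{1,4,9}] r3c6 is the only open cell in row 3 admitting 4 ⇒ r3c6=4.
Step 7. [r3c2∈{1,5,6,9}] across row 3, 9 lands solely at r3c2, so r3c2=9.
Step 8. [r1c6∈{1,9}] across box 2, 1 lands solely at r1c6, so r1c6=1.
Step 9. [r7c6∈{3,7,9}] in col 6, 9 fits only at r7c6. So r7c6=9.
Step 10. [r9c4∈{7}] only 7 remains possible at r9c4 ⇒ r9c4=7.
Step 11. [r7c1∈{3,6,7}] across row 7, 3 lands solely at r7c1, so r7c1=3.
Step 12. [r7c3∈{6,7}] across box 7, 7 lands solely at r7c3, so r7c3=7.
Step 13. [r5c3∈{6}] only 6 remains possible at r5c3 ⇒ r5c3=6.
Step 14. [r3c1∈{1,5,6}] col 1 places 6 nowhere but r3c1 ⇒ r3c1=6.
Step 15. [r2c1∈{1,5}] r2c1 is the only open cell in box 1 admitting 1. So r2c1=1.
Step 16. [r3c8∈{7}] r3c8 has the single candidate 7 ⇒ r3c8=7.
Step 17. [r4c7∈{1,3,6,7}] 7 has one home in col 7: r4c7. So r4c7=7.
Step 18. [r1c9∈{5,6}] across row 1, 6 lands solely at r1c9, so r1c9=6.
Step 19. [r4c6∈{2}] r4c6 has the single candidate 2. So r4c6=2.
Step 20. [r4c8∈{3,6,8}] 6 has one home in box 6: r4c8, so r4c8=6.
Step 21. [r6c3∈{1}] r6c3's peers cover all but 1 ⇒ r6c3=1.
Step 22. [r9c1∈{2}] only 2 remains possible at r9c1. So r9c1=2.
Step 23. [r4c4∈{8}] only 8 remains possible at r4c4 ⇒ r4c4=8.
Step 24. [r5c2∈{2,3}] in col 2, 2 fits only at r5c2 ⇒ r5c2=2.
Step 25. [r5c9∈{8}] only 8 remains possible at r5c9. So r5c9=8.
Step 26. [r1c2∈{5}] r1c2's peers cover all but 5 ⇒ r1c2=5.
Step 27. [r6c1∈{7,8}] across row 6, 8 lands solely at r6c1 ⇒ r6c1=8.
Step 28. [r8c5∈{1}] r8c5 has the single candidate 1. So r8c5=1.
Step 29. [r4c9∈{1}] r4c9 has the single candidate 1 ⇒ r4c9=1.
Step 30. [r9c7∈{9}] r9c7 is down to just 9, so r9c7=9.
Step 31. [r8c9∈{7}] r8c9 is down to just 7. So r8c9=7.
Step 32. [r4c2∈{3}] only 3 remains possible at r4c2 ⇒ r4c2=3.
Step 33. [r3c7∈{1}] r3c7 has the single candidate 1. So r3c7=1.
Step 34. [r3c9∈{5}] r3c9's peers cover all but 5 ⇒ r3c9=5.
Step 35. [r4c1∈{5}] r4c1's peers cover all but 5. So r4c1=5.
Step 36. [r6c9∈{2}] r6c9's peers cover all but 2. So r6c9=2.
Step 37. [r7c7∈{6}] only 6 remains possible at r7c7. So r7c7=6.
Step 38. [r4c5∈{4}] r4c5's peers cover all but 4 ⇒ r4c5=4.
Step 39. [r8c6∈{3}] r8c6's peers cover all but 3 ⇒ r8c6=3.
Step 40. [r1c4∈{9}] nothing but 9 survives at r1c4. So r1c4=9.
Step 41. [r2c4∈{5}] only 5 remains possible at r2c4, so r2c4=5.
Step 42. [r6c6∈{7}] r6c6 is down to just 7, so r6c6=7.
Step 43. [r6c4∈{6}] nothing but 6 survives at r6c4, so r6c4=6.
Step 44. [r5c8∈{3}] nothing but 3 survives at r5c8 ⇒ r5c8=3.
Step 45. [r7c5∈{5}] r7c5 is down to just 5 ⇒ r7c5=5.
Step 46. [r8c8∈{8}] only 8 remains possible at r8c8. So r8c8=8.
Step 47. [r5c1∈{7}] r5c1 has the single candidate 7 ⇒ r5c1=7.
Step 48. [r2c7∈{3}] r2c7 has the single candidate 3, so r2c7=3.
Step 49. [r9c3∈{4}] r9c3 has the single candidate 4, so r9c3=4.
Step 50. [r9c2∈{1}] r9c2 is down to just 1 ⇒ r9c2=1.
Step 51. [r8c2∈{6}] r8c2 has the single candidate 6. So r8c2=6.

Answer: 4 5 3 9 7 1 8 2 6 / 1 7 8 5 2 6 3 4 9 / 6 9 2 3 8 4 1 7 5 / 5 3 9 8 4 2 7 6 1 / 7 2 6 1 9 5 4 3 8 / 8 4 1 6 3 7 5 9 2 / 3 8 7 2 5 9 6 1 4 / 9 6 5 4 1 3 2 8 7 / 2 1 4 7 6 8 9 5 3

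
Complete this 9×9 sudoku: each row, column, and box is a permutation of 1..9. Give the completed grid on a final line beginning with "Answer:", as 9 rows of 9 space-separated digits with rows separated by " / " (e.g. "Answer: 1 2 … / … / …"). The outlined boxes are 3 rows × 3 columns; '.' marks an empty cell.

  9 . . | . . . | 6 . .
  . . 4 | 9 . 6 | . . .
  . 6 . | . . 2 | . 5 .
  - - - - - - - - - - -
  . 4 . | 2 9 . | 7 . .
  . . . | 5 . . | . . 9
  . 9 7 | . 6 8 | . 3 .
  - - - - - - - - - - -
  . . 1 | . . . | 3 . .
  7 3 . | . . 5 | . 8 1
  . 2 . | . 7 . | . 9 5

Step 1. [r9c7∈{4}] only 4 remains possible at r9c7, so r9c7=4.
Step 2. [r7c1∈{4,5,6,8}] 4 has one home in col 1: r7c1. So r7c1=4.
Step 3. [r8c7∈{2}] r8c7 is down to just 2, so r8c7=2.
Step 4. [r5c6∈{1,3,4,7}] r5c6 is the only open cell in row 5 admitting 7. So r5c6=7.
Step 5. [r1c6∈{1,3,4}] col 6 places 4 nowhere but r1c6 ⇒ r1c6=4.
Step 6. [r5c8∈{1,2,4,6}] r5c8 is the only open cell in col 8 admitting 4 ⇒ r5c8=4.
Step 7. [r3c9∈{3,4,7,8}] row 3 places 4 nowhere but r3c9 ⇒ r3c9=4.
Step 8. [r3c4∈{1,3,7,8}] row 3 places 7 nowhere but r3c4, so r3c4=7.
Step 9. [r6c9∈{2}] only 2 remains possible at r6c9, so r6c9=2.
Step 10. [r7c2∈{5,8}] 5 has one home in row 7: r7c2, so r7c2=5.
Step 11. [r3c7∈{1,8,9}] in row 3, 9 fits only at r3c7 ⇒ r3c7=9.
Step 12. [r6c7∈{1,5}] 5 has one home in col 7: r6c7, so r6c7=5.
Step 13. [r6c1∈{1}] only 1 remains possible at r6c1. So r6c1=1.
Step 14. [r5c2∈{8}] r5c2's peers cover all but 8, so r5c2=8.
Step 15. [r3c5∈{1,3,8}] row 3 places 1 nowhere but r3c5, so r3c5=1.
Step 16. [r2c7∈{1,8}] col 7 places 8 nowhere but r2c7, so r2c7=8.
Step 17. [r5c5∈{3}] only 3 remains possible at r5c5, so r5c5=3.
Step 18. [r1c4∈{3,8}] r1c4 is the only open cell in box 2 admitting 3. So r1c4=3.
Step 19. [r1c9∈{7}] r1c9's peers cover all but 7. So r1c9=7.
Step 20. [r7c9∈{6}] r7c9's peers cover all but 6, so r7c9=6.
Step 21. [r1c5∈{5,8}] in box 2, 8 fits only at r1c5 ⇒ r1c5=8.
Step 22. [r4c8∈{1,6}] 6 has one home in col 8: r4c8 ⇒ r4c8=6.
Step 23. [r9c4∈{1,6,8}] 1 has one home in col 4: r9c4, so r9c4=1.
Step 24. [r1c3∈{2,5}] across row 1, 5 lands solely at r1c3, so r1c3=5.
Step 25. [r2c1∈{2,3}] r2c1 is the only open cell in box 1 admitting 2 ⇒ r2c1=2.
Step 26. [r8c4∈{4,6}] col 4 places 6 nowhere but r8c4 ⇒ r8c4=6.
Step 27. [r4c3∈{3}] only 3 remains possible at r4c3. So r4c3=3.
Step 28. [r2c8∈{1}] only 1 remains possible at r2c8. So r2c8=1.
Step 29. [r5c1∈{6}] r5c1 is down to just 6. So r5c1=6.
Step 30. [r3c3∈{8}] r3c3's peers cover all but 8. So r3c3=8.
Step 31. [r9c6∈{3}] r9c6 has the single candidate 3. So r9c6=3.
Step 32. [r7c4∈{8}] r7c4 has the single candidate 8 ⇒ r7c4=8.
Step 33. [r1c2∈{1}] nothing but 1 survives at r1c2. So r1c2=1.
Step 34. [r3c1∈{3}] only 3 remains possible at r3c1 ⇒ r3c1=3.
Step 35. [r2c2∈{7}] nothing but 7 survives at r2c2. So r2c2=7.
Step 36. [r7c8∈{7}] r7c8's peers cover all but 7. So r7c8=7.
Step 37. [r1c8∈{2}] nothing but 2 survives at r1c8. So r1c8=2.
Step 38. [r2c9∈{3}] nothing but 3 survives at r2c9, so r2c9=3.
Step 39. [r7c5∈{2}] r7c5's peers cover all but 2, so r7c5=2.
Step 40. [r5c7∈{1}] r5c7 has the single candidate 1. So r5c7=1.
Step 41. [r8c5∈{4}] only 4 remains possible at r8c5. So r8c5=4.
Step 42. [r4c6∈{1}] r4c6 is down to just 1 ⇒ r4c6=1.
Step 43. [r2c5∈{5}] only 5 remains possible at r2c5, so r2c5=5.
Step 44. [r5c3∈{2}] r5c3's peers cover all but 2. So r5c3=2.
Step 45. [r9c1∈{8}] nothing but 8 survives at r9c1 ⇒ r9c1=8.
Step 46. [r8c3∈{9}] nothing but 9 survives at r8c3, so r8c3=9.
Step 47. [r7c6∈{9}] r7c6's peers cover all but 9. So r7c6=9.
Step 48. [r4c9∈{8}] r4c9's peers cover all but 8. So r4c9=8.
Step 49. [r6c4∈{4}] nothing but 4 survives at r6c4. So r6c4=4.
Step 50. [r9c3∈{6}] r9c3 is down to just 6 ⇒ r9c3=6.
Step 51. [r4c1∈{5}] r4c1's peers cover all but 5. So r4c1=5.

Answer: 9 1 5 3 8 4 6 2 7 / 2 7 4 9 5 6 8 1 3 / 3 6 8 7 1 2 9 5 4 / 5 4 3 2 9 1 7 6 8 / 6 8 2 5 3 7 1 4 9 / 1 9 7 4 6 8 5 3 2 / 4 5 1 8 2 9 3 7 6 / 7 3 9 6 4 5 2 8 1 / 8 2 6 1 7 3 4 9 5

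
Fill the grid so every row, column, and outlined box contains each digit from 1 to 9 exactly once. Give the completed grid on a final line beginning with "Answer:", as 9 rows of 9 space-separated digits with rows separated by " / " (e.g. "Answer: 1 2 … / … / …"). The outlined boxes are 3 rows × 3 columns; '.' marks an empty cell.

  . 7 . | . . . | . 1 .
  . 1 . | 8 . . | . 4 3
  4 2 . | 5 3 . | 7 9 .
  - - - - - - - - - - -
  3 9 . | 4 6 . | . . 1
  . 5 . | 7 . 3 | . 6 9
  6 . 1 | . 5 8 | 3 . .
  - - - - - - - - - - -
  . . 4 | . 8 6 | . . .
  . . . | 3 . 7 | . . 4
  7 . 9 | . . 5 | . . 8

Step 1. [r1c7∈{2,5,6,8}] r1c7 is the only open cell in box 3 admitting 8. So r1c7=8.
Step 2. [r4c6∈{2}] only 2 remains possible at r4c6. So r4c6=2.
Step 3. [r2c6∈{9}] nothing but 9 survives at r2c6, so r2c6=9.
Step 4. [r2c1∈{5}] r2c1's peers cover all but 5. So r2c1=5.
Step 5. [r8c3∈{2,5,6,8}] r8c3 is the only open cell in col 3 admitting 5, so r8c3=5.
Step 6. [r8c8∈{2}] only 2 remains possible at r8c8. So r8c8=2.
Step 7. [r1c4∈{2,6}] col 4 places 6 nowhere but r1c4 ⇒ r1c4=6.
Step 8. [r5c3∈{2,8}] col 3 places 2 nowhere but r5c3. So r5c3=2.
Step 9. [r4c8∈{5,7,8}] across col 8, 8 lands solely at r4c8, so r4c8=8.
Step 10. [r7c8∈{3,5,7}] col 8 places 5 nowhere but r7c8, so r7c8=5.
Step 11. [r8c5∈{1,9}] 9 has one home in col 5: r8c5, so r8c5=9.
Step 12. [r2c7∈{2,6}] in col 7, 2 fits only at r2c7, so r2c7=2.
Step 13. [r9c5∈{1,2,4}] across row 9, 4 lands solely at r9c5, so r9c5=4.
Step 14. [r7c1∈{1,2}] col 1 places 2 nowhere but r7c1, so r7c1=2.
Step 15. [r7c4∈{1}] nothing but 1 survives at r7c4, so r7c4=1.
Step 16. [r8c1∈{1,8}] across col 1, 1 lands solely at r8c1. So r8c1=1.
Step 17. [r8c7∈{6}] only 6 remains possible at r8c7 ⇒ r8c7=6.
Step 18. [r9c8∈{3}] only 3 remains possible at r9c8. So r9c8=3.
Step 19. [r6c8∈{7}] r6c8 is down to just 7 ⇒ r6c8=7.
Step 20. [r3c3∈{6,8}] row 3 places 8 nowhere but r3c3. So r3c3=8.
Step 21. [r2c5∈{7}] nothing but 7 survives at r2c5. So r2c5=7.
Step 22. [r5c5∈{1}] nothing but 1 survives at r5c5 ⇒ r5c5=1.
Step 23. [r6c2∈{4}] r6c2 has the single candidate 4, so r6c2=4.
Step 24. [r4c3∈{7}] r4c3 has the single candidate 7 ⇒ r4c3=7.
Step 25. [r3c6∈{1}] only 1 remains possible at r3c6 ⇒ r3c6=1.
Step 26. [r7c7∈{9}] nothing but 9 survives at r7c7, so r7c7=9.
Step 27. [r9c2∈{6}] only 6 remains possible at r9c2, so r9c2=6.
Step 28. [r9c4∈{2}] nothing but 2 survives at r9c4. So r9c4=2.
Step 29. [r1c3∈{3}] r1c3 is down to just 3, so r1c3=3.
Step 30. [r4c7∈{5}] only 5 remains possible at r4c7 ⇒ r4c7=5.
Step 31. [r9c7∈{1}] nothing but 1 survives at r9c7. So r9c7=1.
Step 32. [r7c2∈{3}] r7c2's peers cover all but 3 ⇒ r7c2=3.
Step 33. [r2c3∈{6}] r2c3's peers cover all but 6. So r2c3=6.
Step 34. [r1c6∈{4}] r1c6 is down to just 4, so r1c6=4.
Step 35. [r7c9∈{7}] only 7 remains possible at r7c9 ⇒ r7c9=7.
Step 36. [r1c9∈{5}] only 5 remains possible at r1c9, so r1c9=5.
Step 37. [r5c1∈{8}] r5c1 has the single candidate 8, so r5c1=8.
Step 38. [r1c5∈{2}] r1c5 is down to just 2, so r1c5=2.
Step 39. [r3c9∈{6}] nothing but 6 survives at r3c9, so r3c9=6.
Step 40. [r1c1∈{9}] r1c1 has the single candidate 9. So r1c1=9.
Step 41. [r6c4∈{9}] r6c4's peers cover all but 9, so r6c4=9.
Step 42. [r5c7∈{4}] nothing but 4 survives at r5c7 ⇒ r5c7=4.
Step 43. [r8c2∈{8}] r8c2 has the single candidate 8. So r8c2=8.
Step 44. [r6c9∈{2}] r6c9 has the single candidate 2, so r6c9=2.

Answer: 9 7 3 6 2 4 8 1 5 / 5 1 6 8 7 9 2 4 3 / 4 2 8 5 3 1 7 9 6 / 3 9 7 4 6 2 5 8 1 / 8 5 2 7 1 3 4 6 9 / 6 4 1 9 5 8 3 7 2 / 2 3 4 1 8 6 9 5 7 / 1 8 5 3 9 7 6 2 4 / 7 6 9 2 4 5 1 3 8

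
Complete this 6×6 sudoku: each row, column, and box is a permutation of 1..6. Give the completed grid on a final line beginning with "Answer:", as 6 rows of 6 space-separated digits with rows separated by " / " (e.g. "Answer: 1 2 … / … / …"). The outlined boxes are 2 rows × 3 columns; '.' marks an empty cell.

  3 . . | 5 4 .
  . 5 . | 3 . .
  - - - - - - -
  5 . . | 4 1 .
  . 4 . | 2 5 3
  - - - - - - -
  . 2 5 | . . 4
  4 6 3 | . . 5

Step 1. [r2c1∈{1,2,6}] in col 1, 2 fits only at r2c1, so r2c1=2.
Step 2. [r2c5∈{6}] r2c5's peers cover all but 6. So r2c5=6.
Step 3. [r1c3∈{1,6}] r1c3 is the only open cell in row 1 admitting 6 ⇒ r1c3=6.
Step 4. [r4c3∈{1}] nothing but 1 survives at r4c3. So r4c3=1.
Step 5. [r2c6∈{1}] r2c6 is down to just 1. So r2c6=1.
Step 6. [r5c1∈{1}] r5c1's peers cover all but 1. So r5c1=1.
Step 7. [r2c3∈{4}] nothing but 4 survives at r2c3. So r2c3=4.
Step 8. [r5c4∈{6}] nothing but 6 survives at r5c4, so r5c4=6.
Step 9. [r3c3∈{2}] r3c3 is down to just 2, so r3c3=2.
Step 10. [r1c6∈{2}] r1c6 is down to just 2, so r1c6=2.
Step 11. [r1c2∈{1}] r1c2 has the single candidate 1 ⇒ r1c2=1.
Step 12. [r3c6∈{6}] r3c6's peers cover all but 6, so r3c6=6.
Step 13. [r6c5∈{2}] nothing but 2 survives at r6c5. So r6c5=2.
Step 14. [r6c4∈{1}] r6c4's peers cover all but 1, so r6c4=1.
Step 15. [r3c2∈{3}] r3c2 has the single candidate 3, so r3c2=3.
Step 16. [r4c1∈{6}] only 6 remains possible at r4c1. So r4c1=6.
Step 17. [r5c5∈{3}] nothing but 3 survives at r5c5 ⇒ r5c5=3.

Answer: 3 1 6 5 4 2 / 2 5 4 3 6 1 / 5 3 2 4 1 6 / 6 4 1 2 5 3 / 1 2 5 6 3 4 / 4 6 3 1 2 5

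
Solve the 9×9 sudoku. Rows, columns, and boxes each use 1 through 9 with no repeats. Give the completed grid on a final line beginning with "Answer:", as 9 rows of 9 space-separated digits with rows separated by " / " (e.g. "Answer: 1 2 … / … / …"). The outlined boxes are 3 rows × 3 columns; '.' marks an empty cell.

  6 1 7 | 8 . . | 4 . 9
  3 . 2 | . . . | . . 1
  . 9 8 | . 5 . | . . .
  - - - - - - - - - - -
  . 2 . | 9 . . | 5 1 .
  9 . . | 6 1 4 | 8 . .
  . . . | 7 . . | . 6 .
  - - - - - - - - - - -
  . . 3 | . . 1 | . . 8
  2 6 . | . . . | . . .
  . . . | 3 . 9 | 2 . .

Step 1. [r6c6∈{2,3,5,8}] r6c6 is the only open cell in box 5 admitting 5 ⇒ r6c6=5.
Step 2. [r3c1∈{4}] r3c1 has the single candidate 4 ⇒ r3c1=4.
Step 3. [r1c8∈{2,3,5}] 5 has one home in row 1: r1c8, so r1c8=5.
Step 4. [r8c3∈{1,4,5,9}] across col 3, 9 lands solely at r8c3 ⇒ r8c3=9.
Step 5. [r6c5∈{2,3,8}] across box 5, 2 lands solely at r6c5. So r6c5=2.
Step 6. [r1c6∈{2,3}] across row 1, 2 lands solely at r1c6 ⇒ r1c6=2.
Step 7. [r2c2∈{5}] only 5 remains possible at r2c2. So r2c2=5.
Step 8. [r7c8∈{4,7,9}] across col 8, 9 lands solely at r7c8 ⇒ r7c8=9.
Step 9. [r2c4∈{4}] r2c4's peers cover all but 4 ⇒ r2c4=4.
Step 10. [r8c4∈{5}] r8c4 is down to just 5 ⇒ r8c4=5.
Step 11. [r9c9∈{4,5,6,7}] col 9 places 5 nowhere but r9c9 ⇒ r9c9=5.
Step 12. [r3c9∈{2,3,6,7}] in col 9, 6 fits only at r3c9. So r3c9=6.
Step 13. [r2c7∈{7}] nothing but 7 survives at r2c7 ⇒ r2c7=7.
Step 14. [r9c5∈{4,6,7,8}] row 9 places 6 nowhere but r9c5 ⇒ r9c5=6.
Step 15. [r3c7∈{3}] nothing but 3 survives at r3c7. So r3c7=3.
Step 16. [r5c9∈{2,3,7}] 2 has one home in col 9: r5c9, so r5c9=2.
Step 17. [r4c6∈{3,8}] r4c6 is the only open cell in col 6 admitting 3, so r4c6=3.
Step 18. [r4c5∈{8}] nothing but 8 survives at r4c5. So r4c5=8.
Step 19. [r4c1∈{7}] r4c1's peers cover all but 7 ⇒ r4c1=7.
Step 20. [r8c9∈{3,4,7}] in col 9, 7 fits only at r8c9 ⇒ r8c9=7.
Step 21. [r9c8∈{4}] r9c8's peers cover all but 4 ⇒ r9c8=4.
Step 22. [r6c9∈{3,4}] 3 has one home in col 9: r6c9. So r6c9=3.
Step 23. [r7c2∈{4,7}] r7c2 is the only open cell in box 7 admitting 4, so r7c2=4.
Step 24. [r6c2∈{8}] nothing but 8 survives at r6c2, so r6c2=8.
Step 25. [r6c1∈{1}] r6c1 is down to just 1 ⇒ r6c1=1.
Step 26. [r6c3∈{4}] r6c3 is down to just 4 ⇒ r6c3=4.
Step 27. [r9c1∈{8}] r9c1 is down to just 8, so r9c1=8.
Step 28. [r3c4∈{1}] r3c4 has the single candidate 1 ⇒ r3c4=1.
Step 29. [r8c7∈{1}] r8c7 has the single candidate 1, so r8c7=1.
Step 30. [r5c3∈{5}] r5c3 is down to just 5, so r5c3=5.
Step 31. [r3c6∈{7}] nothing but 7 survives at r3c6. So r3c6=7.
Step 32. [r7c1∈{5}] r7c1's peers cover all but 5 ⇒ r7c1=5.
Step 33. [r8c8∈{3}] r8c8 has the single candidate 3. So r8c8=3.
Step 34. [r4c9∈{4}] r4c9 is down to just 4 ⇒ r4c9=4.
Step 35. [r2c8∈{8}] only 8 remains possible at r2c8, so r2c8=8.
Step 36. [r6c7∈{9}] r6c7 has the single candidate 9, so r6c7=9.
Step 37. [r8c5∈{4}] r8c5 is down to just 4 ⇒ r8c5=4.
Step 38. [r2c5∈{9}] nothing but 9 survives at r2c5. So r2c5=9.
Step 39. [r9c2∈{7}] nothing but 7 survives at r9c2. So r9c2=7.
Step 40. [r7c4∈{2}] nothing but 2 survives at r7c4. So r7c4=2.
Step 41. [r5c2∈{3}] only 3 remains possible at r5c2. So r5c2=3.
Step 42. [r8c6∈{8}] r8c6's peers cover all but 8, so r8c6=8.
Step 43. [r7c5∈{7}] r7c5 is down to just 7. So r7c5=7.
Step 44. [r4c3∈{6}] r4c3 is down to just 6 ⇒ r4c3=6.
Step 45. [r1c5∈{3}] r1c5's peers cover all but 3, so r1c5=3.
Step 46. [r9c3∈{1}] nothing but 1 survives at r9c3. So r9c3=1.
Step 47. [r7c7∈{6}] nothing but 6 survives at r7c7, so r7c7=6.
Step 48. [r2c6∈{6}] r2c6's peers cover all but 6 ⇒ r2c6=6.
Step 49. [r3c8∈{2}] r3c8 has the single candidate 2, so r3c8=2.
Step 50. [r5c8∈{7}] r5c8 is down to just 7. So r5c8=7.

Answer: 6 1 7 8 3 2 4 5 9 / 3 5 2 4 9 6 7 8 1 / 4 9 8 1 5 7 3 2 6 / 7 2 6 9 8 3 5 1 4 / 9 3 5 6 1 4 8 7 2 / 1 8 4 7 2 5 9 6 3 / 5 4 3 2 7 1 6 9 8 / 2 6 9 5 4 8 1 3 7 / 8 7 1 3 6 9 2 4 5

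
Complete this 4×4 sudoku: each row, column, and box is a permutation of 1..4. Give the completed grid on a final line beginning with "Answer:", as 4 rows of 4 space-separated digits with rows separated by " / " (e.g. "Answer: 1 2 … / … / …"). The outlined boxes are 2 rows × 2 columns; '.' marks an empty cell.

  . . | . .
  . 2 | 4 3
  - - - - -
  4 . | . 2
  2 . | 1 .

Step 1. [r1c1∈{1,3}] col 1 places 3 nowhere but r1c1 ⇒ r1c1=3.
Step 2. [r3c2∈{1,3}] r3c2 is the only open cell in row 3 admitting 1. So r3c2=1.
Step 3. [r1c4∈{1}] r1c4's peers cover all but 1. So r1c4=1.
Step 4. [r4c2∈{3}] only 3 remains possible at r4c2 ⇒ r4c2=3.
Step 5. [r1c2∈{4}] only 4 remains possible at r1c2, so r1c2=4.
Step 6. [r4c4∈{4}] r4c4's peers cover all but 4. So r4c4=4.
Step 7. [r1c3∈{2}] nothing but 2 survives at r1c3, so r1c3=2.
Step 8. [r3c3∈{3}] r3c3 has the single candidate 3 ⇒ r3c3=3.
Step 9. [r2c1∈{1}] r2c1's peers cover all but 1 ⇒ r2c1=1.

Answer: 3 4 2 1 / 1 2 4 3 / 4 1 3 2 / 2 3 1 4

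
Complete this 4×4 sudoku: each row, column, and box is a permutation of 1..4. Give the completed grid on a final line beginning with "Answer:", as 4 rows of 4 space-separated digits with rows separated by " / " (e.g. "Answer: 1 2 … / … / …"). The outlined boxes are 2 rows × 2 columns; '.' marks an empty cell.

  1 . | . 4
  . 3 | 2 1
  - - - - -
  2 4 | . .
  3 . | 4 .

Step 1. [r3c4∈{3}] r3c4 has the single candidate 3, so r3c4=3.
Step 2. [r1c3∈{3}] r1c3 is down to just 3. So r1c3=3.
Step 3. [r1c2∈{2}] r1c2's peers cover all but 2. So r1c2=2.
Step 4. [r2c1∈{4}] only 4 remains possible at r2c1 ⇒ r2c1=4.
Step 5. [r4c2∈{1}] r4c2's peers cover all but 1. So r4c2=1.
Step 6. [r3c3∈{1}] only 1 remains possible at r3c3 ⇒ r3c3=1.
Step 7. [r4c4∈{2}] only 2 remains possible at r4c4 ⇒ r4c4=2.

Answer: 1 2 3 4 / 4 3 2 1 / 2 4 1 3 / 3 1 4 2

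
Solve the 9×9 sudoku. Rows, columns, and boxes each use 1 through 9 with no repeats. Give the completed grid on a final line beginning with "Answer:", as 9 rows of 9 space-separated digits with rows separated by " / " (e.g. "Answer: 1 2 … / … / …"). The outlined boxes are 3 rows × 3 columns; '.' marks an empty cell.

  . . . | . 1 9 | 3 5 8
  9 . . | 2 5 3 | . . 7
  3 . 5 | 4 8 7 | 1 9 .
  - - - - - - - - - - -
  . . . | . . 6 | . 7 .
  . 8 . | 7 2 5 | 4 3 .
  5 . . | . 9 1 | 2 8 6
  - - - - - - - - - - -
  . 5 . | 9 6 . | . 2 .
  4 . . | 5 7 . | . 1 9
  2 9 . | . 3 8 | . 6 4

Step 1. [r3c2∈{2,6}] in row 3, 6 fits only at r3c2 ⇒ r3c2=6.
Step 2. [r4c1∈{1}] r4c1's peers cover all but 1, so r4c1=1.
Step 3. [r7c3∈{1,3,7,8}] in row 7, 1 fits only at r7c3 ⇒ r7c3=1.
Step 4. [r9c3∈{7}] r9c3 is down to just 7 ⇒ r9c3=7.
Step 5. [r8c3∈{3,6,8}] r8c3 is the only open cell in row 8 admitting 6. So r8c3=6.
Step 6. [r6c4∈{3}] nothing but 3 survives at r6c4. So r6c4=3.
Step 7. [r6c3∈{4}] r6c3 has the single candidate 4. So r6c3=4.
Step 8. [r4c3∈{2,3,9}] r4c3 is the only open cell in col 3 admitting 3, so r4c3=3.
Step 9. [r1c2∈{2,4,7}] across row 1, 4 lands solely at r1c2, so r1c2=4.
Step 10. [r9c7∈{5}] nothing but 5 survives at r9c7. So r9c7=5.
Step 11. [r7c7∈{7,8}] r7c7 is the only open cell in row 7 admitting 7 ⇒ r7c7=7.
Step 12. [r4c5∈{4}] only 4 remains possible at r4c5, so r4c5=4.
Step 13. [r8c7∈{8}] r8c7's peers cover all but 8. So r8c7=8.
Step 14. [r5c9∈{1}] nothing but 1 survives at r5c9 ⇒ r5c9=1.
Step 15. [r8c2∈{3}] nothing but 3 survives at r8c2. So r8c2=3.
Step 16. [r1c1∈{7}] only 7 remains possible at r1c1, so r1c1=7.
Step 17. [r5c3∈{9}] r5c3 is down to just 9, so r5c3=9.
Step 18. [r1c4∈{6}] r1c4 is down to just 6 ⇒ r1c4=6.
Step 19. [r9c4∈{1}] only 1 remains possible at r9c4, so r9c4=1.
Step 20. [r7c9∈{3}] nothing but 3 survives at r7c9, so r7c9=3.
Step 21. [r2c8∈{4}] only 4 remains possible at r2c8. So r2c8=4.
Step 22. [r7c6∈{4}] nothing but 4 survives at r7c6. So r7c6=4.
Step 23. [r4c2∈{2}] r4c2 has the single candidate 2. So r4c2=2.
Step 24. [r7c1∈{8}] nothing but 8 survives at r7c1. So r7c1=8.
Step 25. [r4c7∈{9}] r4c7 is down to just 9 ⇒ r4c7=9.
Step 26. [r6c2∈{7}] only 7 remains possible at r6c2. So r6c2=7.
Step 27. [r3c9∈{2}] r3c9's peers cover all but 2 ⇒ r3c9=2.
Step 28. [r2c7∈{6}] r2c7 is down to just 6 ⇒ r2c7=6.
Step 29. [r1c3∈{2}] nothing but 2 survives at r1c3, so r1c3=2.
Step 30. [r2c2∈{1}] r2c2's peers cover all but 1 ⇒ r2c2=1.
Step 31. [r5c1∈{6}] only 6 remains possible at r5c1 ⇒ r5c1=6.
Step 32. [r4c9∈{5}] only 5 remains possible at r4c9 ⇒ r4c9=5.
Step 33. [r2c3∈{8}] r2c3 has the single candidate 8 ⇒ r2c3=8.
Step 34. [r8c6∈{2}] r8c6's peers cover all but 2 ⇒ r8c6=2.
Step 35. [r4c4∈{8}] r4c4 is down to just 8, so r4c4=8.

Answer: 7 4 2 6 1 9 3 5 8 / 9 1 8 2 5 3 6 4 7 / 3 6 5 4 8 7 1 9 2 / 1 2 3 8 4 6 9 7 5 / 6 8 9 7 2 5 4 3 1 / 5 7 4 3 9 1 2 8 6 / 8 5 1 9 6 4 7 2 3 / 4 3 6 5 7 2 8 1 9 / 2 9 7 1 3 8 5 6 4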